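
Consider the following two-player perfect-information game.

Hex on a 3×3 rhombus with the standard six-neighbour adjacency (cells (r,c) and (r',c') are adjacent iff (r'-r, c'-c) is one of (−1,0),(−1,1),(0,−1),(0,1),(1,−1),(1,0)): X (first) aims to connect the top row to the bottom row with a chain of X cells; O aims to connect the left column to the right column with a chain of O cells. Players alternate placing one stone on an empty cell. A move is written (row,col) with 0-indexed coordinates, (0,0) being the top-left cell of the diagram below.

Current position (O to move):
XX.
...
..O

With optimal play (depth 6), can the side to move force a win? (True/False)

O winning at [XX./.../..O]: True

p1 O@[XX./.../..O]: (0,2)[XXO/.../..O]-1 (1,0)[XX./O../..O]-1 (1,1)[XX./.O./..O]+1* (1,2)[XX./..O/..O]-1 (2,0)[XX./.../O.O]+1 (2,1)[XX./.../.OO]-1
p2 X@[XX./.O./..O]: (0,2)[XXX/.O./..O]-1* (1,0)[XX./XO./..O]-1 (1,2)[XX./.OX/..O]-1 (2,0)[XX./.O./X.O]-1 (2,1)[XX./.O./.XO]-1
p3 O@[XXX/.O./..O]: (1,0)[XXX/OO./..O]+1* (1,2)[XXX/.OO/..O]+1 (2,0)[XXX/.O./O.O]+1 (2,1)[XXX/.O./.OO]+1
p4 X@[XXX/OO./..O]: (1,2)[XXX/OOX/..O]-1* (2,0)[XXX/OO./X.O]-1 (2,1)[XXX/OO./.XO]-1
p5 O@[XXX/OOX/..O]: (2,0)[XXX/OOX/O.O]-1 (2,1)[XXX/OOX/.OO]+1*
p6 X@[XXX/OOX/.OO] terminal -1; root [XX./.../..O] d6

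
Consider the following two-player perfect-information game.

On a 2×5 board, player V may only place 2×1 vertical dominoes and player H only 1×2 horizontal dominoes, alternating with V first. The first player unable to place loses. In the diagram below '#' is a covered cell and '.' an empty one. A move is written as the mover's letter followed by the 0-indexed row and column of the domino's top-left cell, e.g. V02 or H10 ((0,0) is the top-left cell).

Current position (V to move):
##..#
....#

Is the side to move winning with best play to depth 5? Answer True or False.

V winning at [##..#/....#]: True

ply 1, V at ##..#/....# | V02=+1→###.#/..#.#*; V03=-1→##.##/...##
ply 2, H at ###.#/..#.# | H10=-1→###.#/###.#*
ply 3, V at ###.#/###.# | V03=+1→#####/#####*
ply 4: #####/##### is terminal -1 (H); from ##..#/....# depth 5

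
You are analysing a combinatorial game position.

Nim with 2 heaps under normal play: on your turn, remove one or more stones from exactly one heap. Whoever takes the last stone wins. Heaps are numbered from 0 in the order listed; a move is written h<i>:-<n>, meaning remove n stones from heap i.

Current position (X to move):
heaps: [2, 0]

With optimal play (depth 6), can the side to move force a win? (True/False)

X winning at [(2,0)]: True

[(2,0)] X move#1: h0:-1:-1/(1,0), h0:-2:+1/(0,0)*
[(0,0)] end (terminal -1, O#2); searched (2,0) to 6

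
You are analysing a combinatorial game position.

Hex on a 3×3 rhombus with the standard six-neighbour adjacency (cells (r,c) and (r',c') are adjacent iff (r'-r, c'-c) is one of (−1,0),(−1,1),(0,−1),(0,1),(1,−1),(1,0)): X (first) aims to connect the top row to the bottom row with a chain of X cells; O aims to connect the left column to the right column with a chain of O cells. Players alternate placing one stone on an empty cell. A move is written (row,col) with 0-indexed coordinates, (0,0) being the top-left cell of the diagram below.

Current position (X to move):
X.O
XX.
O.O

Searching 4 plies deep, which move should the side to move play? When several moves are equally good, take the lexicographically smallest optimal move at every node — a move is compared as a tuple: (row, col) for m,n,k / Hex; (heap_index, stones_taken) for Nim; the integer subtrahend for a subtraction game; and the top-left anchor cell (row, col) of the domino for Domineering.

[X.O/XX./O.O] X move#1: (0,1):-1/XXO/XX./O.O, (1,2):-1/X.O/XXX/O.O, (2,1):+1/X.O/XX./OXO*
[X.O/XX./OXO] end (terminal -1, O#2); searched X.O/XX./O.O to 4

X's best at [X.O/XX./O.O]: (2,1)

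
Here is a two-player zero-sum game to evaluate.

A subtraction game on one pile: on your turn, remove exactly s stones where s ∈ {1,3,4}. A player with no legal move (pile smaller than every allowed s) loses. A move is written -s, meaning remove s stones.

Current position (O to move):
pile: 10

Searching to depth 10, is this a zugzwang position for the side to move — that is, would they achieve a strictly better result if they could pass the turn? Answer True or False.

zugzwang(10, O) = False

p1 O@[10]: -1[9]+1* -3[7]+1 -4[6]-1
p2 X@[9]: -1[8]-1* -3[6]-1 -4[5]-1
p3 O@[8]: -1[7]+1* -3[5]-1 -4[4]-1
p4 X@[7]: -1[6]-1* -3[4]-1 -4[3]-1
p5 O@[6]: -1[5]-1 -3[3]-1 -4[2]+1*
p6 X@[2]: -1[1]-1*
p7 O@[1]: -1[0]+1*
p8 X@[0] terminal -1; root [10] d10
suppose O passes — search the same position with X to move:
pass> p1 X@[10]: -1[9]+1* -3[7]+1 -4[6]-1
pass> p2 O@[9]: -1[8]-1* -3[6]-1 -4[5]-1
pass> p3 X@[8]: -1[7]+1* -3[5]-1 -4[4]-1
pass> p4 O@[7]: -1[6]-1* -3[4]-1 -4[3]-1
pass> p5 X@[6]: -1[5]-1 -3[3]-1 -4[2]+1*
pass> p6 O@[2]: -1[1]-1*
pass> p7 X@[1]: -1[0]+1*
pass> p8 O@[0] terminal -1; root [10] d10
for O: play +1, pass -1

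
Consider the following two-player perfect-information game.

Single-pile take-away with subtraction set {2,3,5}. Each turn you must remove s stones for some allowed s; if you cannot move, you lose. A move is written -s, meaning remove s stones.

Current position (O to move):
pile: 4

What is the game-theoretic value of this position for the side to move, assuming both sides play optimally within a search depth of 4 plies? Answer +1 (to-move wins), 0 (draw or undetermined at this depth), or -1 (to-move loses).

value(4, O) = +1

[4] O move#1: -2:-1/2, -3:+1/1*
[1] end (terminal -1, X#2); searched 4 to 4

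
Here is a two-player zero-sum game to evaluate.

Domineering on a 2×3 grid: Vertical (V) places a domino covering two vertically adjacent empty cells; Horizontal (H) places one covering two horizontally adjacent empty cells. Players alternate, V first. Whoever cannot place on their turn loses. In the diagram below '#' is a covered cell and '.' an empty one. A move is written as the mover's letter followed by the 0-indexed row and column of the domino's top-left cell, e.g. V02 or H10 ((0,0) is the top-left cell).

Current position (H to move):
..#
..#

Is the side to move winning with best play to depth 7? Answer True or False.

[..#/..#] H move#1: H00:+1/###/..#*, H10:+1/..#/###
[###/..#] end (terminal -1, V#2); searched ..#/..# to 7

H winning at [..#/..#]: True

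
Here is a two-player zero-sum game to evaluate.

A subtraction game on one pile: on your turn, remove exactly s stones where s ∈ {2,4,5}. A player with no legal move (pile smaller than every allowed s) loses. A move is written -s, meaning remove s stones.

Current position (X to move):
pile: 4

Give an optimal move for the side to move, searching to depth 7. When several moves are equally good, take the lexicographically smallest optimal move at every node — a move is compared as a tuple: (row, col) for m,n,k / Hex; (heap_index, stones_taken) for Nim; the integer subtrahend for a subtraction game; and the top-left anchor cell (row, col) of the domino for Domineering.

p1 X@[4]: -2[2]-1 -4[0]+1*
p2 O@[0] terminal -1; root [4] d7

X's best at [4]: -4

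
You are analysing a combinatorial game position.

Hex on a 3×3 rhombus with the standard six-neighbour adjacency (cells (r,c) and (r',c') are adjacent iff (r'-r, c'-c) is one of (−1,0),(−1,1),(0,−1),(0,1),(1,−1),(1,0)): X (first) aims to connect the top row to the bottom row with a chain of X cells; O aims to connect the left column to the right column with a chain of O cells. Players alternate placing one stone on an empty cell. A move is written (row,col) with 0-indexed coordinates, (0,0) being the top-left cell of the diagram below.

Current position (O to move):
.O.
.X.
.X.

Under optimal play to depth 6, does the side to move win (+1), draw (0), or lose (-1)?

value(.O./.X./.X., O) = +1

p1 O@[.O./.X./.X.]: (0,0)[OO./.X./.X.]-1 (0,2)[.OO/.X./.X.]+1* (1,0)[.O./OX./.X.]-1 (1,2)[.O./.XO/.X.]-1 (2,0)[.O./.X./OX.]-1 (2,2)[.O./.X./.XO]-1
p2 X@[.OO/.X./.X.]: (0,0)[XOO/.X./.X.]-1* (1,0)[.OO/XX./.X.]-1 (1,2)[.OO/.XX/.X.]-1 (2,0)[.OO/.X./XX.]-1 (2,2)[.OO/.X./.XX]-1
p3 O@[XOO/.X./.X.]: (1,0)[XOO/OX./.X.]+1* (1,2)[XOO/.XO/.X.]-1 (2,0)[XOO/.X./OX.]-1 (2,2)[XOO/.X./.XO]-1
p4 X@[XOO/OX./.X.] terminal -1; root [.O./.X./.X.] d6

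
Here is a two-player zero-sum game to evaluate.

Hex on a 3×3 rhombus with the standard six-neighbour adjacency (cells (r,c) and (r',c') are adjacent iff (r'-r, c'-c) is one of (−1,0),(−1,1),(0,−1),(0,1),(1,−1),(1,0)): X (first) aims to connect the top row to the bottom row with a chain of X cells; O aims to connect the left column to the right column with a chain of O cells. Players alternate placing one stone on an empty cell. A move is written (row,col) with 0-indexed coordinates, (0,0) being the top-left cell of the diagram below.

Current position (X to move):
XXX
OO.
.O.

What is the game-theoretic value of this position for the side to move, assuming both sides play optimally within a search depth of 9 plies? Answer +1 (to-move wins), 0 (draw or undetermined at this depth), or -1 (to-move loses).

value(XXX/OO./.O., X) = -1

ply 1, X at XXX/OO./.O. | (1,2)=-1→XXX/OOX/.O.*; (2,0)=-1→XXX/OO./XO.; (2,2)=-1→XXX/OO./.OX
ply 2, O at XXX/OOX/.O. | (2,0)=-1→XXX/OOX/OO.; (2,2)=+1→XXX/OOX/.OO*
ply 3: XXX/OOX/.OO is terminal -1 (X); from XXX/OO./.O. depth 9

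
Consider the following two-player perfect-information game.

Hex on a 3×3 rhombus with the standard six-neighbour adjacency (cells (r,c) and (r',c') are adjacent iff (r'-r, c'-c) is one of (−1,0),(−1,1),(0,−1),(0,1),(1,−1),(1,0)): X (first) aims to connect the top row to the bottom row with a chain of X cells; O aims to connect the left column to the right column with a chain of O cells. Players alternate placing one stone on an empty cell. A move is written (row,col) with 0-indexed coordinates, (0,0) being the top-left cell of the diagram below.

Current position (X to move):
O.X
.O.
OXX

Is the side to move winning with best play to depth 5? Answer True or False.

X winning at [O.X/.O./OXX]: True

ply 1, X at O.X/.O./OXX | (0,1)=-1→OXX/.O./OXX; (1,0)=-1→O.X/XO./OXX; (1,2)=+1→O.X/.OX/OXX*
ply 2: O.X/.OX/OXX is terminal -1 (O); from O.X/.O./OXX depth 5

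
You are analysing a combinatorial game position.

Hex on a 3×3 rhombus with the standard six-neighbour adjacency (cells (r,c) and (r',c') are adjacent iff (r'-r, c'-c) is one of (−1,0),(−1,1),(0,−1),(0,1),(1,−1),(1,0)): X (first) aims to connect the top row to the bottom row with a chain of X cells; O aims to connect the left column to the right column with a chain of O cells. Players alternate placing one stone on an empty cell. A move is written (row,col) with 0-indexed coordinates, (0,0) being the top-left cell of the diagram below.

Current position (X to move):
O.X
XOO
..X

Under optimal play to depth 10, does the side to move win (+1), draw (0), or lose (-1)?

[O.X/XOO/..X] X move#1: (0,1):-1/OXX/XOO/..X*, (2,0):-1/O.X/XOO/X.X, (2,1):-1/O.X/XOO/.XX
[OXX/XOO/..X] O move#2: (2,0):+1/OXX/XOO/O.X*, (2,1):-1/OXX/XOO/.OX
[OXX/XOO/O.X] end (terminal -1, X#3); searched O.X/XOO/..X to 10

value(O.X/XOO/..X, X) = -1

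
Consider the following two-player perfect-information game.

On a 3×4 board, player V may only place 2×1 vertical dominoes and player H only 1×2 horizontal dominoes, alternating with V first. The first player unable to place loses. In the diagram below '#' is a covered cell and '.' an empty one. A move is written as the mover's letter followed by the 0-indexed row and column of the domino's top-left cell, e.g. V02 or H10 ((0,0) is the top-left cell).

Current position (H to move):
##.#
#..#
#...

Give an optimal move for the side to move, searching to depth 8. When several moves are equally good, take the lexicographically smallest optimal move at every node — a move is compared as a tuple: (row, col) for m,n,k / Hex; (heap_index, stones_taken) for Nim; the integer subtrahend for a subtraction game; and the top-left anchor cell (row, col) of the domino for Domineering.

ply 1, H at ##.#/#..#/#... | H11=+1→##.#/####/#...*; H21=-1→##.#/#..#/###.; H22=-1→##.#/#..#/#.##
ply 2: ##.#/####/#... is terminal -1 (V); from ##.#/#..#/#... depth 8

H's best at [##.#/#..#/#...]: H11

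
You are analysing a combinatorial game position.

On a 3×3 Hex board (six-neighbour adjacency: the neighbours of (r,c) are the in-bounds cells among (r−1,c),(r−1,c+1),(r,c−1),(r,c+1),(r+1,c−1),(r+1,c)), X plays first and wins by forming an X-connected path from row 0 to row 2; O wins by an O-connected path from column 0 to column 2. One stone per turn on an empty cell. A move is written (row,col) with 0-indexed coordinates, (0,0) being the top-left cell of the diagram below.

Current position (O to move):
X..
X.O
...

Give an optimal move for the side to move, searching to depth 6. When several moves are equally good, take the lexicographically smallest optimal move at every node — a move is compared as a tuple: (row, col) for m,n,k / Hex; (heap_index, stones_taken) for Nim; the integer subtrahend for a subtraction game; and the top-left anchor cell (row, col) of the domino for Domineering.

O's best at [X../X.O/...]: (2,0)

ply 1, O at X../X.O/... | (0,1)=-1→XO./X.O/...; (0,2)=-1→X.O/X.O/...; (1,1)=-1→X../XOO/...; (2,0)=+1→X../X.O/O..*; (2,1)=-1→X../X.O/.O.; (2,2)=-1→X../X.O/..O
ply 2, X at X../X.O/O.. | (0,1)=-1→XX./X.O/O..*; (0,2)=-1→X.X/X.O/O..; (1,1)=-1→X../XXO/O..; (2,1)=-1→X../X.O/OX.; (2,2)=-1→X../X.O/O.X
ply 3, O at XX./X.O/O.. | (0,2)=+1→XXO/X.O/O..*; (1,1)=+1→XX./XOO/O..; (2,1)=+1→XX./X.O/OO.; (2,2)=+1→XX./X.O/O.O
ply 4, X at XXO/X.O/O.. | (1,1)=-1→XXO/XXO/O..*; (2,1)=-1→XXO/X.O/OX.; (2,2)=-1→XXO/X.O/O.X
ply 5, O at XXO/XXO/O.. | (2,1)=+1→XXO/XXO/OO.*; (2,2)=-1→XXO/XXO/O.O
ply 6: XXO/XXO/OO. is terminal -1 (X); from X../X.O/... depth 6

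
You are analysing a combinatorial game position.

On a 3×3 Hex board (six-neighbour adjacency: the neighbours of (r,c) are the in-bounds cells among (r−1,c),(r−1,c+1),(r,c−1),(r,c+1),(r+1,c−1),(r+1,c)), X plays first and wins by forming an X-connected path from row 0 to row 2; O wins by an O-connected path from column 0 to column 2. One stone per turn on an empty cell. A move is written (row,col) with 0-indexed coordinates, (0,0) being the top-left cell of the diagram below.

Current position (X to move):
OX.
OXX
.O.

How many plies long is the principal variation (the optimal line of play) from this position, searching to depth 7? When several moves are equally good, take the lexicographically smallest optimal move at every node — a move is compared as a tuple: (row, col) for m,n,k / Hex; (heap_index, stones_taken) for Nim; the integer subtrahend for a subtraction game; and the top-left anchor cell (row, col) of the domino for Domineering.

PV length from [OX./OXX/.O.]: 3 plies

[OX./OXX/.O.] X move#1: (0,2):+1/OXX/OXX/.O.*, (2,0):+1/OX./OXX/XO., (2,2):+1/OX./OXX/.OX
[OXX/OXX/.O.] O move#2: (2,0):-1/OXX/OXX/OO.*, (2,2):-1/OXX/OXX/.OO
[OXX/OXX/OO.] X move#3: (2,2):+1/OXX/OXX/OOX*
[OXX/OXX/OOX] end (terminal -1, O#4); searched OX./OXX/.O. to 7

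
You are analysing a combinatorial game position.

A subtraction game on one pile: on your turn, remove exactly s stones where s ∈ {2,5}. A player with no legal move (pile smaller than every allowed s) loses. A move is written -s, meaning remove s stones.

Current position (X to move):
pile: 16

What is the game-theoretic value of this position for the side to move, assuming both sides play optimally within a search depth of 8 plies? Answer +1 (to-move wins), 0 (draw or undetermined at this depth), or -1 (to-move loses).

[16] X move#1: -2:+1/14*, -5:+1/11
[14] O move#2: -2:-1/12*, -5:-1/9
[12] X move#3: -2:-1/10, -5:+1/7*
[7] O move#4: -2:-1/5*, -5:-1/2
[5] X move#5: -2:-1/3, -5:+1/0*
[0] end (terminal -1, O#6); searched 16 to 8

value(16, X) = +1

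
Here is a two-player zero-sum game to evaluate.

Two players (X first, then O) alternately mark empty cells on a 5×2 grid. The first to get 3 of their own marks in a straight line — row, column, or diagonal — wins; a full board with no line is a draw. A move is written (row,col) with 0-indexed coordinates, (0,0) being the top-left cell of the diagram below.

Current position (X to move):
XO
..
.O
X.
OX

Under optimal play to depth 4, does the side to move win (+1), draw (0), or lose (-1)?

ply 1, X at XO/../.O/X./OX | (1,0)=-1→XO/X./.O/X./OX; (1,1)=+0→XO/.X/.O/X./OX*; (2,0)=-1→XO/../XO/X./OX; (3,1)=-1→XO/../.O/XX/OX
ply 2, O at XO/.X/.O/X./OX | (1,0)=+0→XO/OX/.O/X./OX*; (2,0)=+0→XO/.X/OO/X./OX; (3,1)=+0→XO/.X/.O/XO/OX
ply 3, X at XO/OX/.O/X./OX | (2,0)=+0→XO/OX/XO/X./OX*; (3,1)=+0→XO/OX/.O/XX/OX
ply 4, O at XO/OX/XO/X./OX | (3,1)=+0→XO/OX/XO/XO/OX*
ply 5: XO/OX/XO/XO/OX is terminal +0 (X); from XO/../.O/X./OX depth 4

value(XO/../.O/X./OX, X) = 0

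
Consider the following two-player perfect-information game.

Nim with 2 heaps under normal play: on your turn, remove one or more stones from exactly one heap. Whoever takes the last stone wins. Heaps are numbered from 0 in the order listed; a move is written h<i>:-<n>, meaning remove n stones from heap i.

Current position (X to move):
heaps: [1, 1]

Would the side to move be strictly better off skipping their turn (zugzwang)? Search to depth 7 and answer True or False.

[(1,1)] X move#1: h0:-1:-1/(0,1)*, h1:-1:-1/(1,0)
[(0,1)] O move#2: h1:-1:+1/(0,0)*
[(0,0)] end (terminal -1, X#3); searched (1,1) to 7
pass branch (O moves first from the same position):
  | [(1,1)] O move#1: h0:-1:-1/(0,1)*, h1:-1:-1/(1,0)
  | [(0,1)] X move#2: h1:-1:+1/(0,0)*
  | [(0,0)] end (terminal -1, O#3); searched (1,1) to 7
X moving scores -1; X passing scores +1

zugzwang((1,1), X) = True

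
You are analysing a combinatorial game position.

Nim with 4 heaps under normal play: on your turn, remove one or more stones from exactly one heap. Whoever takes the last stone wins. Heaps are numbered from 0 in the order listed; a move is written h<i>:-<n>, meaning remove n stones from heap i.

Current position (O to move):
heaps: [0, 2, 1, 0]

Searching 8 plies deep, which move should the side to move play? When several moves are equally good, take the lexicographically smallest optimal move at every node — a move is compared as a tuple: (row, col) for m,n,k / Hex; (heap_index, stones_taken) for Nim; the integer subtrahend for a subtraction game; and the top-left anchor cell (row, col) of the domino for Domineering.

[(0,2,1,0)] O move#1: h1:-1:+1/(0,1,1,0)*, h1:-2:-1/(0,0,1,0), h2:-1:-1/(0,2,0,0)
[(0,1,1,0)] X move#2: h1:-1:-1/(0,0,1,0)*, h2:-1:-1/(0,1,0,0)
[(0,0,1,0)] O move#3: h2:-1:+1/(0,0,0,0)*
[(0,0,0,0)] end (terminal -1, X#4); searched (0,2,1,0) to 8

O's best at [(0,2,1,0)]: h1:-1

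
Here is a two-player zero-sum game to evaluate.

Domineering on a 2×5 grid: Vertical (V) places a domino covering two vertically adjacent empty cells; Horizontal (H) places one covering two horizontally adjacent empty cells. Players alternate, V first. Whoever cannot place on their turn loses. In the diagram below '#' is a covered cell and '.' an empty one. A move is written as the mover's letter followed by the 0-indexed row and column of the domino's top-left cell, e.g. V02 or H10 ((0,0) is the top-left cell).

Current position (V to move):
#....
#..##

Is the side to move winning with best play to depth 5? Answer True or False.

V winning at [#..../#..##]: True

[#..../#..##] V move#1: V01:-1/##.../##.##, V02:+1/#.#../#.###*
[#.#../#.###] H move#2: H03:-1/#.###/#.###*
[#.###/#.###] V move#3: V01:+1/#####/#####*
[#####/#####] end (terminal -1, H#4); searched #..../#..## to 5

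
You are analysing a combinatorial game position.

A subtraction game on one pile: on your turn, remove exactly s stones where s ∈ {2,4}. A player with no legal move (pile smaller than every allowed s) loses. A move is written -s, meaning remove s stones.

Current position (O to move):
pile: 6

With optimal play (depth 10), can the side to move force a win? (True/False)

p1 O@[6]: -2[4]-1* -4[2]-1
p2 X@[4]: -2[2]-1 -4[0]+1*
p3 O@[0] terminal -1; root [6] d10

O winning at [6]: False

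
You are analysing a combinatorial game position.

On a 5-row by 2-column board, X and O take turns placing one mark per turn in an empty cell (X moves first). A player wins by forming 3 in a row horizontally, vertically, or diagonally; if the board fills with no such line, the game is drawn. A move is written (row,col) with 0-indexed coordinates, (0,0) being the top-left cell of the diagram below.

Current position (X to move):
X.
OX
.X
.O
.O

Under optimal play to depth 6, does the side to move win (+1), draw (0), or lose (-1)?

[X./OX/.X/.O/.O] X move#1: (0,1):+1/XX/OX/.X/.O/.O*, (2,0):+0/X./OX/XX/.O/.O, (3,0):+0/X./OX/.X/XO/.O, (4,0):+0/X./OX/.X/.O/XO
[XX/OX/.X/.O/.O] end (terminal -1, O#2); searched X./OX/.X/.O/.O to 6

value(X./OX/.X/.O/.O, X) = +1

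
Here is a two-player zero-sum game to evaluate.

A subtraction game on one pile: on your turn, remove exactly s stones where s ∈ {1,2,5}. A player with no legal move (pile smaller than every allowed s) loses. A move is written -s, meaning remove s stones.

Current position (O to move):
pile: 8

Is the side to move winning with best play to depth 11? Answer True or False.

O winning at [8]: True

p1 O@[8]: -1[7]-1 -2[6]+1* -5[3]+1
p2 X@[6]: -1[5]-1* -2[4]-1 -5[1]-1
p3 O@[5]: -1[4]-1 -2[3]+1* -5[0]+1
p4 X@[3]: -1[2]-1* -2[1]-1
p5 O@[2]: -1[1]-1 -2[0]+1*
p6 X@[0] terminal -1; root [8] d11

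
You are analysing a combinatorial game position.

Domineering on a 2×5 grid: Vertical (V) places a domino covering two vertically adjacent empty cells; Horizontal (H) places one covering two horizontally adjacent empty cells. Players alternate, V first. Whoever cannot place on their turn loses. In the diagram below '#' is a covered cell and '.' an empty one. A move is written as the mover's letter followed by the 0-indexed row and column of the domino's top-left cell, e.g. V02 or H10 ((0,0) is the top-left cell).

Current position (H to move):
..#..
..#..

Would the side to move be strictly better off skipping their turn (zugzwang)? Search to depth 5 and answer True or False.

ply 1, H at ..#../..#.. | H00=-1→###../..#..*; H03=-1→..###/..#..; H10=-1→..#../###..; H13=-1→..#../..###
ply 2, V at ###../..#.. | V03=+1→####./..##.*; V04=+1→###.#/..#.#
ply 3, H at ####./..##. | H10=-1→####./####.*
ply 4, V at ####./####. | V04=+1→#####/#####*
ply 5: #####/##### is terminal -1 (H); from ..#../..#.. depth 5
pass branch (V moves first from the same position):
  | ply 1, V at ..#../..#.. | V00=-1→#.#../#.#..*; V01=-1→.##../.##..; V03=-1→..##./..##.; V04=-1→..#.#/..#.#
  | ply 2, H at #.#../#.#.. | H03=+1→#.###/#.#..*; H13=+1→#.#../#.###
  | ply 3, V at #.###/#.#.. | V01=-1→#####/###..*
  | ply 4, H at #####/###.. | H13=+1→#####/#####*
  | ply 5: #####/##### is terminal -1 (V); from ..#../..#.. depth 5
H moving scores -1; H passing scores +1

zugzwang(..#../..#.., H) = True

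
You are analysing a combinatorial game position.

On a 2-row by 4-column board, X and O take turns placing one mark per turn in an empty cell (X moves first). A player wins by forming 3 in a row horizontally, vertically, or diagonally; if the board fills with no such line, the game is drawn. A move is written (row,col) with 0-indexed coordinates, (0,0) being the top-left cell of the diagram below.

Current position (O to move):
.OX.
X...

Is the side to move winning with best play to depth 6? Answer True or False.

[.OX./X...] O move#1: (0,0):+0/OOX./X...*, (0,3):+0/.OXO/X..., (1,1):+0/.OX./XO.., (1,2):+0/.OX./X.O., (1,3):+0/.OX./X..O
[OOX./X...] X move#2: (0,3):+0/OOXX/X...*, (1,1):+0/OOX./XX.., (1,2):+0/OOX./X.X., (1,3):+0/OOX./X..X
[OOXX/X...] O move#3: (1,1):+0/OOXX/XO..*, (1,2):+0/OOXX/X.O., (1,3):+0/OOXX/X..O
[OOXX/XO..] X move#4: (1,2):+0/OOXX/XOX.*, (1,3):+0/OOXX/XO.X
[OOXX/XOX.] O move#5: (1,3):+0/OOXX/XOXO*
[OOXX/XOXO] end (terminal +0, X#6); searched .OX./X... to 6

O winning at [.OX./X...]: False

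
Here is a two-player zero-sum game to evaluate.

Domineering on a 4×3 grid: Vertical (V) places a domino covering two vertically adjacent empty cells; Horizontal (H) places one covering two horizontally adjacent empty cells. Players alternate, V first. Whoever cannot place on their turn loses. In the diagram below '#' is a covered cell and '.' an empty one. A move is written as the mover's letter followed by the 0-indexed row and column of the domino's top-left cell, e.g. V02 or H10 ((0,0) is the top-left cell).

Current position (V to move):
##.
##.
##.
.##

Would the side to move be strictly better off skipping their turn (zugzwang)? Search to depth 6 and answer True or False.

zugzwang(##./##./##./.##, V) = False

[##./##./##./.##] V move#1: V02:+1/###/###/##./.##*, V12:+1/##./###/###/.##
[###/###/##./.##] end (terminal -1, H#2); searched ##./##./##./.## to 6
if V skipped the turn, H would face:
~ [##./##./##./.##] end (terminal -1, H#1); searched ##./##./##./.## to 6
compare (V): move=+1 vs pass=+1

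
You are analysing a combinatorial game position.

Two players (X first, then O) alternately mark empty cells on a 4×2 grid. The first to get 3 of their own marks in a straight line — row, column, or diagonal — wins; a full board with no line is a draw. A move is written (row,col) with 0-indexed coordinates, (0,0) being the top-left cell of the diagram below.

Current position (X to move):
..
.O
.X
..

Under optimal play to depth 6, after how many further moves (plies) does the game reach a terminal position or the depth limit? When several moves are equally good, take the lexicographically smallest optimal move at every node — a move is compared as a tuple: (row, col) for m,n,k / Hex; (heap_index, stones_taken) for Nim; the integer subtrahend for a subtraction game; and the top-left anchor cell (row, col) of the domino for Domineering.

p1 X@[../.O/.X/..]: (0,0)[X./.O/.X/..]+0* (0,1)[.X/.O/.X/..]+0 (1,0)[../XO/.X/..]+0 (2,0)[../.O/XX/..]+0 (3,0)[../.O/.X/X.]+0 (3,1)[../.O/.X/.X]+0
p2 O@[X./.O/.X/..]: (0,1)[XO/.O/.X/..]+0* (1,0)[X./OO/.X/..]+0 (2,0)[X./.O/OX/..]+0 (3,0)[X./.O/.X/O.]+0 (3,1)[X./.O/.X/.O]+0
p3 X@[XO/.O/.X/..]: (1,0)[XO/XO/.X/..]+0* (2,0)[XO/.O/XX/..]+0 (3,0)[XO/.O/.X/X.]+0 (3,1)[XO/.O/.X/.X]+0
p4 O@[XO/XO/.X/..]: (2,0)[XO/XO/OX/..]+0* (3,0)[XO/XO/.X/O.]-1 (3,1)[XO/XO/.X/.O]-1
p5 X@[XO/XO/OX/..]: (3,0)[XO/XO/OX/X.]+0* (3,1)[XO/XO/OX/.X]+0
p6 O@[XO/XO/OX/X.]: (3,1)[XO/XO/OX/XO]+0*
p7 X@[XO/XO/OX/XO] terminal +0; root [../.O/.X/..] d6

PV length from [../.O/.X/..]: 6 plies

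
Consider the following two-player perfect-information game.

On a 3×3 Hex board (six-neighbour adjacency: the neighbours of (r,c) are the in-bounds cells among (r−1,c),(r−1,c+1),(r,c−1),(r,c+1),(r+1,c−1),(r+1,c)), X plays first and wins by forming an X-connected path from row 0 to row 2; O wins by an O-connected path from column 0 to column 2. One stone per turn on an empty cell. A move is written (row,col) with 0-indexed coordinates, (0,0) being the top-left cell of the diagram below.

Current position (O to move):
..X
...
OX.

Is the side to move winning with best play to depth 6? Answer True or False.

O winning at [..X/.../OX.]: False

p1 O@[..X/.../OX.]: (0,0)[O.X/.../OX.]-1* (0,1)[.OX/.../OX.]-1 (1,0)[..X/O../OX.]-1 (1,1)[..X/.O./OX.]-1 (1,2)[..X/..O/OX.]-1 (2,2)[..X/.../OXO]-1
p2 X@[O.X/.../OX.]: (0,1)[OXX/.../OX.]+1* (1,0)[O.X/X../OX.]+1 (1,1)[O.X/.X./OX.]+1 (1,2)[O.X/..X/OX.]+1 (2,2)[O.X/.../OXX]+1
p3 O@[OXX/.../OX.]: (1,0)[OXX/O../OX.]-1* (1,1)[OXX/.O./OX.]-1 (1,2)[OXX/..O/OX.]-1 (2,2)[OXX/.../OXO]-1
p4 X@[OXX/O../OX.]: (1,1)[OXX/OX./OX.]+1* (1,2)[OXX/O.X/OX.]+1 (2,2)[OXX/O../OXX]+1
p5 O@[OXX/OX./OX.] terminal -1; root [..X/.../OX.] d6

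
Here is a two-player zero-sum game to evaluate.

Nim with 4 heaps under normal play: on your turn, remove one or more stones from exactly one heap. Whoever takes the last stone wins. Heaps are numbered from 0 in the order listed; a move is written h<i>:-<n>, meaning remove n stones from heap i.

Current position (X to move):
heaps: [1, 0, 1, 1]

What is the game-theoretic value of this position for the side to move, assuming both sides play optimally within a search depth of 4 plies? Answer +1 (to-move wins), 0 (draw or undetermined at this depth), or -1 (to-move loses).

value((1,0,1,1), X) = +1

p1 X@[(1,0,1,1)]: h0:-1[(0,0,1,1)]+1* h2:-1[(1,0,0,1)]+1 h3:-1[(1,0,1,0)]+1
p2 O@[(0,0,1,1)]: h2:-1[(0,0,0,1)]-1* h3:-1[(0,0,1,0)]-1
p3 X@[(0,0,0,1)]: h3:-1[(0,0,0,0)]+1*
p4 O@[(0,0,0,0)] terminal -1; root [(1,0,1,1)] d4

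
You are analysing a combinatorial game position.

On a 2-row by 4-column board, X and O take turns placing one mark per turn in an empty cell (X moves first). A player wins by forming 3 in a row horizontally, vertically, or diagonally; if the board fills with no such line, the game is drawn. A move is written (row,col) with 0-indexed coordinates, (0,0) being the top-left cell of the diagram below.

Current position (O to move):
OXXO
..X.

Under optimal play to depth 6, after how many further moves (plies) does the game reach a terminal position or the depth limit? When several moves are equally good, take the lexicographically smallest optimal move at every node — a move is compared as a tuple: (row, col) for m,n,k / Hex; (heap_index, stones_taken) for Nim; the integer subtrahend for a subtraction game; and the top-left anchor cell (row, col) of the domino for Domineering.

p1 O@[OXXO/..X.]: (1,0)[OXXO/O.X.]+0* (1,1)[OXXO/.OX.]+0 (1,3)[OXXO/..XO]+0
p2 X@[OXXO/O.X.]: (1,1)[OXXO/OXX.]+0* (1,3)[OXXO/O.XX]+0
p3 O@[OXXO/OXX.]: (1,3)[OXXO/OXXO]+0*
p4 X@[OXXO/OXXO] terminal +0; root [OXXO/..X.] d6

PV length from [OXXO/..X.]: 3 plies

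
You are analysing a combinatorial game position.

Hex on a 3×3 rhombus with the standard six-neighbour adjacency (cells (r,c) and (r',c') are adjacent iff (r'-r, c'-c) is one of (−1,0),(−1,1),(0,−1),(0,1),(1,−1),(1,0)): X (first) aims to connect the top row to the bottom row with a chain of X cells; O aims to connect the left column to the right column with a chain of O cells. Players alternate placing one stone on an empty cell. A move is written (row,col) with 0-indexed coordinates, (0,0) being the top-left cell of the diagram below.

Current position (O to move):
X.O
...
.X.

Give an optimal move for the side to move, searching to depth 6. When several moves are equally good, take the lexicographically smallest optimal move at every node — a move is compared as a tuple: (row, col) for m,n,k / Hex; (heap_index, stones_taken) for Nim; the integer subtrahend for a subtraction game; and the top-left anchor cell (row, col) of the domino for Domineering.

ply 1, O at X.O/.../.X. | (0,1)=-1→XOO/.../.X.; (1,0)=+1→X.O/O../.X.*; (1,1)=+1→X.O/.O./.X.; (1,2)=-1→X.O/..O/.X.; (2,0)=-1→X.O/.../OX.; (2,2)=-1→X.O/.../.XO
ply 2, X at X.O/O../.X. | (0,1)=-1→XXO/O../.X.*; (1,1)=-1→X.O/OX./.X.; (1,2)=-1→X.O/O.X/.X.; (2,0)=-1→X.O/O../XX.; (2,2)=-1→X.O/O../.XX
ply 3, O at XXO/O../.X. | (1,1)=+1→XXO/OO./.X.*; (1,2)=-1→XXO/O.O/.X.; (2,0)=-1→XXO/O../OX.; (2,2)=-1→XXO/O../.XO
ply 4: XXO/OO./.X. is terminal -1 (X); from X.O/.../.X. depth 6

O's best at [X.O/.../.X.]: (1,0)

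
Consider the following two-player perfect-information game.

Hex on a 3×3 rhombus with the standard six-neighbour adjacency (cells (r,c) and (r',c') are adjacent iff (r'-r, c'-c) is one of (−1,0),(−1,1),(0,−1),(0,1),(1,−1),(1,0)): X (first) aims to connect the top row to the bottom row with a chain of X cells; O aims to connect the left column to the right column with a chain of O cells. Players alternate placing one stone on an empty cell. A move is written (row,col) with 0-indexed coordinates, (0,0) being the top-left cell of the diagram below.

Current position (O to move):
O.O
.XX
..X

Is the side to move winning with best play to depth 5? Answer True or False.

O winning at [O.O/.XX/..X]: True

ply 1, O at O.O/.XX/..X | (0,1)=+1→OOO/.XX/..X*; (1,0)=-1→O.O/OXX/..X; (2,0)=-1→O.O/.XX/O.X; (2,1)=-1→O.O/.XX/.OX
ply 2: OOO/.XX/..X is terminal -1 (X); from O.O/.XX/..X depth 5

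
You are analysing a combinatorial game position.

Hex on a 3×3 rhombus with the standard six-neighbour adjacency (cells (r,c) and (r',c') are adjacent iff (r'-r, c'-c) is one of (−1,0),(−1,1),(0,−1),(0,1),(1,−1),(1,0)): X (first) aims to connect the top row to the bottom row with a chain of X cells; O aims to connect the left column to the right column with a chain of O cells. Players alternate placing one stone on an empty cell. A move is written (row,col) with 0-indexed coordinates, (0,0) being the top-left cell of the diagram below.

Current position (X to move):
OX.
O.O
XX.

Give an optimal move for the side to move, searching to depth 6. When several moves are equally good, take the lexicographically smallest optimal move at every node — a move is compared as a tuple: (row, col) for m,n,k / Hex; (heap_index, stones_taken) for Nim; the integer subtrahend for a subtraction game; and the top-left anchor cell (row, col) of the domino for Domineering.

p1 X@[OX./O.O/XX.]: (0,2)[OXX/O.O/XX.]-1 (1,1)[OX./OXO/XX.]+1* (2,2)[OX./O.O/XXX]-1
p2 O@[OX./OXO/XX.] terminal -1; root [OX./O.O/XX.] d6

X's best at [OX./O.O/XX.]: (1,1)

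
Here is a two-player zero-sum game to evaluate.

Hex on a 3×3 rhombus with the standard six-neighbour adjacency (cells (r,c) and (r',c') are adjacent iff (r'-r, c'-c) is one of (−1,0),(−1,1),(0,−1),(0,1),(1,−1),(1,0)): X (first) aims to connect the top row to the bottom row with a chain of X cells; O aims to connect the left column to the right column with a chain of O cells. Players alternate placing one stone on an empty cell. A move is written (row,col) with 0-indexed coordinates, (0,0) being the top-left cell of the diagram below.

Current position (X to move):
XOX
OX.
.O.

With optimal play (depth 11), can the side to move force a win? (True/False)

X winning at [XOX/OX./.O.]: True

p1 X@[XOX/OX./.O.]: (1,2)[XOX/OXX/.O.]+1* (2,0)[XOX/OX./XO.]+1 (2,2)[XOX/OX./.OX]+1
p2 O@[XOX/OXX/.O.]: (2,0)[XOX/OXX/OO.]-1* (2,2)[XOX/OXX/.OO]-1
p3 X@[XOX/OXX/OO.]: (2,2)[XOX/OXX/OOX]+1*
p4 O@[XOX/OXX/OOX] terminal -1; root [XOX/OX./.O.] d11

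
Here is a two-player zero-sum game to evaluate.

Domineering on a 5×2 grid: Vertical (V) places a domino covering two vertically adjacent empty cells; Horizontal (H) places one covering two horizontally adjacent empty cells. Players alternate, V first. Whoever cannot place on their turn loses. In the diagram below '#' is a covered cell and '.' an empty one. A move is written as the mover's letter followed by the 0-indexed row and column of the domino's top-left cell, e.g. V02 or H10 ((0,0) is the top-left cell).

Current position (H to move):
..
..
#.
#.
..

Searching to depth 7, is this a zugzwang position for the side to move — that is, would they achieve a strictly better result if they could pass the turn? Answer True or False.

zugzwang(../../#./#./.., H) = False

p1 H@[../../#./#./..]: H00[##/../#./#./..]+1* H10[../##/#./#./..]+1 H40[../../#./#./##]-1
p2 V@[##/../#./#./..]: V11[##/.#/##/#./..]-1* V21[##/../##/##/..]-1 V31[##/../#./##/.#]-1
p3 H@[##/.#/##/#./..]: H40[##/.#/##/#./##]+1*
p4 V@[##/.#/##/#./##] terminal -1; root [../../#./#./..] d7
if H skipped the turn, V would face:
~ p1 V@[../../#./#./..]: V00[#./#./#./#./..]+1* V01[.#/.#/#./#./..]+1 V11[../.#/##/#./..]+1 V21[../../##/##/..]-1 V31[../../#./##/.#]-1
~ p2 H@[#./#./#./#./..]: H40[#./#./#./#./##]-1*
~ p3 V@[#./#./#./#./##]: V01[##/##/#./#./##]+1* V11[#./##/##/#./##]+1 V21[#./#./##/##/##]+1
~ p4 H@[##/##/#./#./##] terminal -1; root [../../#./#./..] d7
compare (H): move=+1 vs pass=-1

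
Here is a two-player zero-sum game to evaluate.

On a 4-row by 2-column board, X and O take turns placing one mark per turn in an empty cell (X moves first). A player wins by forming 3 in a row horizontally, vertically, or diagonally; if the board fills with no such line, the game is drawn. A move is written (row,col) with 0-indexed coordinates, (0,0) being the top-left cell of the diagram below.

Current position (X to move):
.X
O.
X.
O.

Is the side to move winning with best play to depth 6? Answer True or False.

X winning at [.X/O./X./O.]: False

p1 X@[.X/O./X./O.]: (0,0)[XX/O./X./O.]+0* (1,1)[.X/OX/X./O.]+0 (2,1)[.X/O./XX/O.]+0 (3,1)[.X/O./X./OX]+0
p2 O@[XX/O./X./O.]: (1,1)[XX/OO/X./O.]+0* (2,1)[XX/O./XO/O.]+0 (3,1)[XX/O./X./OO]+0
p3 X@[XX/OO/X./O.]: (2,1)[XX/OO/XX/O.]+0* (3,1)[XX/OO/X./OX]+0
p4 O@[XX/OO/XX/O.]: (3,1)[XX/OO/XX/OO]+0*
p5 X@[XX/OO/XX/OO] terminal +0; root [.X/O./X./O.] d6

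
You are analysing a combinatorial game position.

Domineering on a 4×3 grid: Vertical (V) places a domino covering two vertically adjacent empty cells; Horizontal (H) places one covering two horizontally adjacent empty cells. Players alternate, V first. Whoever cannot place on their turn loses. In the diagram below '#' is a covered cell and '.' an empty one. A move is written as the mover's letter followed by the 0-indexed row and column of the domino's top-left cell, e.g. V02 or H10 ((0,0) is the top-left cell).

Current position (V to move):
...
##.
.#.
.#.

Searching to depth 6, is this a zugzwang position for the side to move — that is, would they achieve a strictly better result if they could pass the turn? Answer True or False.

zugzwang(.../##./.#./.#., V) = False

ply 1, V at .../##./.#./.#. | V02=+1→..#/###/.#./.#.*; V12=+1→.../###/.##/.#.; V20=+1→.../##./##./##.; V22=+1→.../##./.##/.##
ply 2, H at ..#/###/.#./.#. | H00=-1→###/###/.#./.#.*
ply 3, V at ###/###/.#./.#. | V20=+1→###/###/##./##.*; V22=+1→###/###/.##/.##
ply 4: ###/###/##./##. is terminal -1 (H); from .../##./.#./.#. depth 6
suppose V passes — search the same position with H to move:
pass> ply 1, H at .../##./.#./.#. | H00=-1→##./##./.#./.#.*; H01=-1→.##/##./.#./.#.
pass> ply 2, V at ##./##./.#./.#. | V02=+1→###/###/.#./.#.*; V12=+1→##./###/.##/.#.; V20=+1→##./##./##./##.; V22=+1→##./##./.##/.##
pass> ply 3: ###/###/.#./.#. is terminal -1 (H); from .../##./.#./.#. depth 6
for V: play +1, pass +1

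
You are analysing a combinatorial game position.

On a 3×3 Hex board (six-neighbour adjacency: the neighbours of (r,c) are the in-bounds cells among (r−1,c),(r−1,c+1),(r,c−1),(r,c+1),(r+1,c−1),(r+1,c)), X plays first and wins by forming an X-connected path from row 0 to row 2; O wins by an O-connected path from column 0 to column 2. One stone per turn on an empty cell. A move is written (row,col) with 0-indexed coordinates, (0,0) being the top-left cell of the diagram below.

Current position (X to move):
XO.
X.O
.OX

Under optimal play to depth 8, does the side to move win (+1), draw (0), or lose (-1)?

ply 1, X at XO./X.O/.OX | (0,2)=-1→XOX/X.O/.OX; (1,1)=-1→XO./XXO/.OX; (2,0)=+1→XO./X.O/XOX*
ply 2: XO./X.O/XOX is terminal -1 (O); from XO./X.O/.OX depth 8

value(XO./X.O/.OX, X) = +1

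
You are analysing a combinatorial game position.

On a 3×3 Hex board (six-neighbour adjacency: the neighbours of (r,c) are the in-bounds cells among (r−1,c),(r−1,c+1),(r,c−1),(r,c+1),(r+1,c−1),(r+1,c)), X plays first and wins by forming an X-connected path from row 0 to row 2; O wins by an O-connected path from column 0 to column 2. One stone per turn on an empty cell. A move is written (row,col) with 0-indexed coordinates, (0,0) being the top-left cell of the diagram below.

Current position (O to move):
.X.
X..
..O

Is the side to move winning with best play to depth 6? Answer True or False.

O winning at [.X./X../..O]: True

p1 O@[.X./X../..O]: (0,0)[OX./X../..O]-1 (0,2)[.XO/X../..O]-1 (1,1)[.X./XO./..O]-1 (1,2)[.X./X.O/..O]-1 (2,0)[.X./X../O.O]+1* (2,1)[.X./X../.OO]-1
p2 X@[.X./X../O.O]: (0,0)[XX./X../O.O]-1* (0,2)[.XX/X../O.O]-1 (1,1)[.X./XX./O.O]-1 (1,2)[.X./X.X/O.O]-1 (2,1)[.X./X../OXO]-1
p3 O@[XX./X../O.O]: (0,2)[XXO/X../O.O]+1* (1,1)[XX./XO./O.O]+1 (1,2)[XX./X.O/O.O]+1 (2,1)[XX./X../OOO]+1
p4 X@[XXO/X../O.O]: (1,1)[XXO/XX./O.O]-1* (1,2)[XXO/X.X/O.O]-1 (2,1)[XXO/X../OXO]-1
p5 O@[XXO/XX./O.O]: (1,2)[XXO/XXO/O.O]-1 (2,1)[XXO/XX./OOO]+1*
p6 X@[XXO/XX./OOO] terminal -1; root [.X./X../..O] d6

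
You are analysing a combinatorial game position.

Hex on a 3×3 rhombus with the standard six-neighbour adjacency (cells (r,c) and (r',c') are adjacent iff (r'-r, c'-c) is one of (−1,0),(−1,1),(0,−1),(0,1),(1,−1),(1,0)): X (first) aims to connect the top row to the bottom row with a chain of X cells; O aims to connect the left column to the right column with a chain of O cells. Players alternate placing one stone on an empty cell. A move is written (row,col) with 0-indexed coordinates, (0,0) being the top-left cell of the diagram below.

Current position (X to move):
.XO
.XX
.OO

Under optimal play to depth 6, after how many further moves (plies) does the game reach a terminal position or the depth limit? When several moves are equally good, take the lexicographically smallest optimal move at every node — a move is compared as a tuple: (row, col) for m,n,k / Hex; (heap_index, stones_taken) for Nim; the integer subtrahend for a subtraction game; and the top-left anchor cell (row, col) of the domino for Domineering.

PV length from [.XO/.XX/.OO]: 1 ply

[.XO/.XX/.OO] X move#1: (0,0):-1/XXO/.XX/.OO, (1,0):-1/.XO/XXX/.OO, (2,0):+1/.XO/.XX/XOO*
[.XO/.XX/XOO] end (terminal -1, O#2); searched .XO/.XX/.OO to 6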